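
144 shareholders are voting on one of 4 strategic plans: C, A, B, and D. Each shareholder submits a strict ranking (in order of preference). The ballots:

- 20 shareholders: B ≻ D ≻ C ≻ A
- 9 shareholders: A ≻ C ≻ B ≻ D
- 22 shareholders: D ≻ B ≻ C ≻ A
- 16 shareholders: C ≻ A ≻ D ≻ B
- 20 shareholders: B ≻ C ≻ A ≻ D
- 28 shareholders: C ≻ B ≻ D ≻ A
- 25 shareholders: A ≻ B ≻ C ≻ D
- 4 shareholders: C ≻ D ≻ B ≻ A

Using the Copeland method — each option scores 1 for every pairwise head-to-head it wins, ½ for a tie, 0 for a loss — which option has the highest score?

B

C: beats A and D; loses to B → score 2.
A: loses to C, B, and D → score 0.
B: beats C, A, and D → score 3.
D: beats A; loses to C and B → score 1.
B has the best pairwise record.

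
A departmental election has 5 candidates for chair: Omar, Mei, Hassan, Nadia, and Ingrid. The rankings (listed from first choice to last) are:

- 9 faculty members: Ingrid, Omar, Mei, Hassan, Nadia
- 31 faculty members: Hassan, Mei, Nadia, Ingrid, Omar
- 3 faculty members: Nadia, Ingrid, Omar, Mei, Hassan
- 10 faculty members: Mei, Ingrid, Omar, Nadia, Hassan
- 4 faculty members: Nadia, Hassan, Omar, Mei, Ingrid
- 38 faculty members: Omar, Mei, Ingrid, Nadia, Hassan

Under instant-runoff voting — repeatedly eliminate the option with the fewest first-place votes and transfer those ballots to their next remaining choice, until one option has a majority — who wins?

Round 1: Omar 38, Mei 10, Hassan 31, Nadia 7, Ingrid 9. Eliminate Nadia.
Round 2: Omar 38, Mei 10, Hassan 35, Ingrid 12. Eliminate Mei.
Round 3: Omar 38, Hassan 35, Ingrid 22. Eliminate Ingrid.
Round 4: Omar 60, Hassan 35. Omar has a majority.

Omar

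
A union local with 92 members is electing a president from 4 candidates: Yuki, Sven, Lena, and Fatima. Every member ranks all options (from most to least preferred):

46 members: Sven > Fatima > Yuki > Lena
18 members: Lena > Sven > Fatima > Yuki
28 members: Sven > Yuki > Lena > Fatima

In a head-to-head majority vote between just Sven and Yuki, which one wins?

Voters preferring Sven to Yuki: 92; preferring Yuki to Sven: 0.
Sven wins the head-to-head.

Sven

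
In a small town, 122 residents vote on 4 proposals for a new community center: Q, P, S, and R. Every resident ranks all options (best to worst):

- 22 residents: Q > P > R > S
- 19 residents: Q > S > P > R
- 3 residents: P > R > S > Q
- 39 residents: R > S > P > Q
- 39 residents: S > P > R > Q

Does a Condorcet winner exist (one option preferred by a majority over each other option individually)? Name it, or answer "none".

Checking pairwise contests:
P beats Q 81–41.
S beats P 97–25.
R beats S 64–58.
P beats R 83–39.
Every option loses at least one head-to-head, so there is no Condorcet winner.

none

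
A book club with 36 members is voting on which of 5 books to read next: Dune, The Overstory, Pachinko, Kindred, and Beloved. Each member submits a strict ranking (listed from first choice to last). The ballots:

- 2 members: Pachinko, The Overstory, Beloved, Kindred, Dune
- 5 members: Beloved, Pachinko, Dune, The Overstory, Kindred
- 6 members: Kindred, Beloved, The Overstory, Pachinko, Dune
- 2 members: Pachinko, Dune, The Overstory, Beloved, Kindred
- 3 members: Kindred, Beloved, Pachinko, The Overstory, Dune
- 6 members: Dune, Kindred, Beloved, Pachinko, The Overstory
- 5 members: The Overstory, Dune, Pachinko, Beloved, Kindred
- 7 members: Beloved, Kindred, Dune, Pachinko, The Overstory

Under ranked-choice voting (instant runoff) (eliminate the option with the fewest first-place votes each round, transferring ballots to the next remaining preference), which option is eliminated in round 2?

Round 1: Dune 6, The Overstory 5, Pachinko 4, Kindred 9, Beloved 12. Eliminate Pachinko.
Round 2: Dune 8, The Overstory 7, Kindred 9, Beloved 12. Eliminate The Overstory.

The Overstory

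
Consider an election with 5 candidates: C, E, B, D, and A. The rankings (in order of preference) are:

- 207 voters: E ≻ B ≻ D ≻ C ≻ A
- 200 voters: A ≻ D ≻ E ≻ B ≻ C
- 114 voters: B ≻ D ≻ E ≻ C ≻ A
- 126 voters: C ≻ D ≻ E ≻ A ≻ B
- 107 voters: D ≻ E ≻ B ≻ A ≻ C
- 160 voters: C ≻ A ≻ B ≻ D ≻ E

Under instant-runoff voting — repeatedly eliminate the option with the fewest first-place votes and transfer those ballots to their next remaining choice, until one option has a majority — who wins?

Round 1: C 286, E 207, B 114, D 107, A 200. Eliminate D.
Round 2: C 286, E 314, B 114, A 200. Eliminate B.
Round 3: C 286, E 428, A 200. Eliminate A.
Round 4: C 286, E 628. E has a majority.

E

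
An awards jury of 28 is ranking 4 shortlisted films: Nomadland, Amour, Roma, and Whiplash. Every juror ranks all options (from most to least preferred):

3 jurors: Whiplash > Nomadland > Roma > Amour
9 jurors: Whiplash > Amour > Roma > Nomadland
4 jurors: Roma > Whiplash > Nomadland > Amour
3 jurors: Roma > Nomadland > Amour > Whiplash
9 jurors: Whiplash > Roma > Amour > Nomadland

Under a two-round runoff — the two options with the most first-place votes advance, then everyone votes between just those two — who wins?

Round 1 first-place votes: Nomadland 0, Amour 0, Roma 7, Whiplash 21.
Whiplash and Roma advance.
Runoff: Whiplash is preferred to Roma by 21 voters; Roma by 7.
Whiplash wins the runoff.

Whiplash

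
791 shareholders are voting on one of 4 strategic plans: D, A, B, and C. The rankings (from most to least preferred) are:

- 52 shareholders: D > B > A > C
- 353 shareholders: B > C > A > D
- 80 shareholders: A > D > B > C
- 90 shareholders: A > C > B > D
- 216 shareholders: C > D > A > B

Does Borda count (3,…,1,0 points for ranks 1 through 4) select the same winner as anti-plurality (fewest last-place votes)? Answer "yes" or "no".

no

Borda — scores: D 748, A 1131, B 1333, C 1534. Winner: C.
Anti-plurality — last-place votes: D 443, A 0, B 216, C 132. Winner: A.
The two methods disagree.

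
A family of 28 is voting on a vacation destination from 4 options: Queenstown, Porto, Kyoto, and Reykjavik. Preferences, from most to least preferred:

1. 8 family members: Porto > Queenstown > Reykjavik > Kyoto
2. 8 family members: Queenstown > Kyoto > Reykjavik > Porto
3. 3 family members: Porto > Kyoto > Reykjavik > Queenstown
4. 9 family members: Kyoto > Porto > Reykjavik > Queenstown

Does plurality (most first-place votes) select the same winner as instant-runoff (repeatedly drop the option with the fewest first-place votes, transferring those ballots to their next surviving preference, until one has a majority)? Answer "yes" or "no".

no

Plurality — first-place votes: Queenstown 8, Porto 11, Kyoto 9, Reykjavik 0. Winner: Porto.
Instant-runoff — R1 Queenstown 8, Porto 11, Kyoto 9, Reykjavik 0 (Reykjavik out); R2 Queenstown 8, Porto 11, Kyoto 9 (Queenstown out); R3 Porto 11, Kyoto 17 (Kyoto winner). Winner: Kyoto.
The two methods disagree.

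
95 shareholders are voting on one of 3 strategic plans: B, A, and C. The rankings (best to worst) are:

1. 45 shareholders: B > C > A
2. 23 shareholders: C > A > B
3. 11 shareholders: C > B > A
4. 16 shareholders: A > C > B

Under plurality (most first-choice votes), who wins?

B

First-place votes: B 45, A 16, C 34.
B has the most first-place votes.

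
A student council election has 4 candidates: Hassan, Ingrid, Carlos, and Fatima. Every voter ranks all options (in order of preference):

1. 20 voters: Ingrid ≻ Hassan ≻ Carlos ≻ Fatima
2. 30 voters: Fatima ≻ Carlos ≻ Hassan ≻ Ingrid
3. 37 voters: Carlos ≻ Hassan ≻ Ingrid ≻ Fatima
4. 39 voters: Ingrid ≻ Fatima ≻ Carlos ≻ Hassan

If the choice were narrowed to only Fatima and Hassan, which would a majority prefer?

Fatima

Voters preferring Fatima to Hassan: 69; preferring Hassan to Fatima: 57.
Fatima wins the head-to-head.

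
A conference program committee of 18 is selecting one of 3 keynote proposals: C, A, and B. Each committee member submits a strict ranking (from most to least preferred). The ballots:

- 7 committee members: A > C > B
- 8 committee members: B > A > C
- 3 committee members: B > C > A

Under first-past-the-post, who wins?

First-place votes: C 0, A 7, B 11.
B has the most first-place votes.

B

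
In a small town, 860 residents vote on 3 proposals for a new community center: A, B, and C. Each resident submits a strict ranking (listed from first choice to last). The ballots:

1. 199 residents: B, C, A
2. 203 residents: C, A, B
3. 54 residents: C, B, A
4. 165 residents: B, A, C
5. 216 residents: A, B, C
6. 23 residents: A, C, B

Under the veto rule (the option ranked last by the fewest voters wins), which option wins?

B

Last-place votes: A 253, B 226, C 381.
B is ranked last by the fewest voters, so B wins.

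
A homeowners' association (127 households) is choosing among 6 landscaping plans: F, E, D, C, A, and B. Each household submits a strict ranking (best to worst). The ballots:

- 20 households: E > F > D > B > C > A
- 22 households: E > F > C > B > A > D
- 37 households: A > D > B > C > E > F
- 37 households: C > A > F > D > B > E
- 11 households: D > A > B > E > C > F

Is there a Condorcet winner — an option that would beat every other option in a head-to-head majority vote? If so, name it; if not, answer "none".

none

Checking pairwise contests:
E beats F 90–37.
D beats E 85–42.
F beats D 79–48.
D beats C 68–59.
C beats A 79–48.
F beats B 79–48.
Every option loses at least one head-to-head, so there is no Condorcet winner.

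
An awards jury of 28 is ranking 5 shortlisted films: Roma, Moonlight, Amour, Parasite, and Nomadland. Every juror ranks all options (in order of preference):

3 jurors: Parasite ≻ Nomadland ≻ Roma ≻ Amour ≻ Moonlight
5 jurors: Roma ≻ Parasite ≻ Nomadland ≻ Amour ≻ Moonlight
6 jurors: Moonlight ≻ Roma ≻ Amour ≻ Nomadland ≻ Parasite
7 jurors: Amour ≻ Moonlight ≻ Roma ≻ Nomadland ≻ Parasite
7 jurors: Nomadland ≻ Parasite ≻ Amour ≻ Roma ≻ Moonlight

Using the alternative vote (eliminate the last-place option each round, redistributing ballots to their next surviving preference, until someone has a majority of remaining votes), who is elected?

Nomadland

Round 1: Roma 5, Moonlight 6, Amour 7, Parasite 3, Nomadland 7. Eliminate Parasite.
Round 2: Roma 5, Moonlight 6, Amour 7, Nomadland 10. Eliminate Roma.
Round 3: Moonlight 6, Amour 7, Nomadland 15. Nomadland has a majority.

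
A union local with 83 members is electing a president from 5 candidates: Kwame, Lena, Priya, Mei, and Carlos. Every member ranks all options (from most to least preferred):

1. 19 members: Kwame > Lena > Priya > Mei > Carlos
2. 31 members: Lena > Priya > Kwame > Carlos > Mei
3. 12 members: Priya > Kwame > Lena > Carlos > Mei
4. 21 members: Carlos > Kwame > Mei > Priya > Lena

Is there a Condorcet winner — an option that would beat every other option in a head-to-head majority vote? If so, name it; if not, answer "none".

Checking pairwise contests:
Priya beats Kwame 43–40.
Kwame beats Lena 52–31.
Lena beats Priya 50–33.
Kwame beats Mei 83–0.
Kwame beats Carlos 62–21.
Every option loses at least one head-to-head, so there is no Condorcet winner.

none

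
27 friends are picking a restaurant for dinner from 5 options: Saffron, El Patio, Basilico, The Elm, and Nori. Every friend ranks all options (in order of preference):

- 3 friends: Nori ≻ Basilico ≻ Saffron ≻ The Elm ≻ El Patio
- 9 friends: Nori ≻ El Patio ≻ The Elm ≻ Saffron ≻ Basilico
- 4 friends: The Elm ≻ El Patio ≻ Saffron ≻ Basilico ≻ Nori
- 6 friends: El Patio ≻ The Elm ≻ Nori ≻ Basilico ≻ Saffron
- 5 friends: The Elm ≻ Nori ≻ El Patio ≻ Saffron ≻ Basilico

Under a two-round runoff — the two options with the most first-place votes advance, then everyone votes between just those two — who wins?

The Elm

Round 1 first-place votes: Saffron 0, El Patio 6, Basilico 0, The Elm 9, Nori 12.
Nori and The Elm advance.
Runoff: Nori is preferred to The Elm by 12 voters; The Elm by 15.
The Elm wins the runoff.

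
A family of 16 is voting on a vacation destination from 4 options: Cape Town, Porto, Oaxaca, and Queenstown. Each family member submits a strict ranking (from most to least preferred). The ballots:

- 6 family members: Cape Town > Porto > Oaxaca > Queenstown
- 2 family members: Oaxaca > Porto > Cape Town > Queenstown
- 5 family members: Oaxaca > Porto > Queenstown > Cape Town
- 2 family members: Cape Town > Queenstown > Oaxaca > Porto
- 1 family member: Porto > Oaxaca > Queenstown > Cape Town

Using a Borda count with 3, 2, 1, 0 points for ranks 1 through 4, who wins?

Cape Town: 6·3 + 2·1 + 5·0 + 2·3 + 1·0 = 26
Porto: 6·2 + 2·2 + 5·2 + 2·0 + 1·3 = 29
Oaxaca: 6·1 + 2·3 + 5·3 + 2·1 + 1·2 = 31
Queenstown: 6·0 + 2·0 + 5·1 + 2·2 + 1·1 = 10
Oaxaca has the highest Borda score (31).

Oaxaca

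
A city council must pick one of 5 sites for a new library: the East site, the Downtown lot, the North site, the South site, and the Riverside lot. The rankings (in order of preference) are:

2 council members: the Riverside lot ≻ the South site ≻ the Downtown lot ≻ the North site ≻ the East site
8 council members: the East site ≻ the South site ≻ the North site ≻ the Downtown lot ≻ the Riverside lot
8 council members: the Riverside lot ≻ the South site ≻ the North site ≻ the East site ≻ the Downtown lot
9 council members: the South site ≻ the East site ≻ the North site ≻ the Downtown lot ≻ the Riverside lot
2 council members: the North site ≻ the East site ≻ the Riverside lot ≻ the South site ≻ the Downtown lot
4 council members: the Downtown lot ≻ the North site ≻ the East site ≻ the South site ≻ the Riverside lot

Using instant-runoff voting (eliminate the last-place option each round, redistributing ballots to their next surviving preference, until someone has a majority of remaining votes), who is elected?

Round 1: the East site 8, the Downtown lot 4, the North site 2, the South site 9, the Riverside lot 10. Eliminate the North site.
Round 2: the East site 10, the Downtown lot 4, the South site 9, the Riverside lot 10. Eliminate the Downtown lot.
Round 3: the East site 14, the South site 9, the Riverside lot 10. Eliminate the South site.
Round 4: the East site 23, the Riverside lot 10. The East site has a majority.

the East site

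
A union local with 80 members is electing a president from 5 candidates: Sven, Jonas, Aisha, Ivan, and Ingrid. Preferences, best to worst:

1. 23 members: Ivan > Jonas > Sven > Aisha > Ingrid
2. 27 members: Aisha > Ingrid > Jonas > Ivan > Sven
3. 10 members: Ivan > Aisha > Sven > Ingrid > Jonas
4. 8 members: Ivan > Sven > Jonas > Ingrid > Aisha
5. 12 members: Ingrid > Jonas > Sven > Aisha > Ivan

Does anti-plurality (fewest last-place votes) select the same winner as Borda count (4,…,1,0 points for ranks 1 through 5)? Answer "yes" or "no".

Anti-plurality — last-place votes: Sven 27, Jonas 10, Aisha 8, Ivan 12, Ingrid 23. Winner: Aisha.
Borda — scores: Sven 114, Jonas 175, Aisha 173, Ivan 191, Ingrid 147. Winner: Ivan.
The two methods disagree.

no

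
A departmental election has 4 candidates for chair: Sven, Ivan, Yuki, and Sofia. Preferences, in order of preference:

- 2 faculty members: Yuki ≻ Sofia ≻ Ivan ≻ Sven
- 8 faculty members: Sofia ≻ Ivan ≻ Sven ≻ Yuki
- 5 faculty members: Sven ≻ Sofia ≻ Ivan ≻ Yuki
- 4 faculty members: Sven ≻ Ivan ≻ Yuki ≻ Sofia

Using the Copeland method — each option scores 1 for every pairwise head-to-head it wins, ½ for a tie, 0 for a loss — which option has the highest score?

Sofia

Sven: beats Yuki; loses to Ivan and Sofia → score 1.
Ivan: beats Sven and Yuki; loses to Sofia → score 2.
Yuki: loses to Sven, Ivan, and Sofia → score 0.
Sofia: beats Sven, Ivan, and Yuki → score 3.
Sofia has the best pairwise record.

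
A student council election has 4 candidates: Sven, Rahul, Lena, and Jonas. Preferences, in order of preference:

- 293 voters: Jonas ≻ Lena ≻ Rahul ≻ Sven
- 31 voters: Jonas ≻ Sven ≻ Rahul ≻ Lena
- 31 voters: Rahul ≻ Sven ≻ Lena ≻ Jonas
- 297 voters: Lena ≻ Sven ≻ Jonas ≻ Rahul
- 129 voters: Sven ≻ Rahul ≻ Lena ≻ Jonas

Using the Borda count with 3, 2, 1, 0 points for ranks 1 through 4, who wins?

Sven: 293·0 + 31·2 + 31·2 + 297·2 + 129·3 = 1105
Rahul: 293·1 + 31·1 + 31·3 + 297·0 + 129·2 = 675
Lena: 293·2 + 31·0 + 31·1 + 297·3 + 129·1 = 1637
Jonas: 293·3 + 31·3 + 31·0 + 297·1 + 129·0 = 1269
Lena has the highest Borda score (1637).

Lena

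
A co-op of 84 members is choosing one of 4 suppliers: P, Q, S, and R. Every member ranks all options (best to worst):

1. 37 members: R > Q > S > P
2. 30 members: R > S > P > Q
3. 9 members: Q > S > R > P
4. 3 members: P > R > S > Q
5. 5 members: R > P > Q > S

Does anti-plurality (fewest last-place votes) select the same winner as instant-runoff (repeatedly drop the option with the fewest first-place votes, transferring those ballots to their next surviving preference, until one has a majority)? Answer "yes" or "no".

yes

Anti-plurality — last-place votes: P 46, Q 33, S 5, R 0. Winner: R.
Instant-runoff — R1 P 3, Q 9, S 0, R 72 (R winner). Winner: R.
The two methods agree.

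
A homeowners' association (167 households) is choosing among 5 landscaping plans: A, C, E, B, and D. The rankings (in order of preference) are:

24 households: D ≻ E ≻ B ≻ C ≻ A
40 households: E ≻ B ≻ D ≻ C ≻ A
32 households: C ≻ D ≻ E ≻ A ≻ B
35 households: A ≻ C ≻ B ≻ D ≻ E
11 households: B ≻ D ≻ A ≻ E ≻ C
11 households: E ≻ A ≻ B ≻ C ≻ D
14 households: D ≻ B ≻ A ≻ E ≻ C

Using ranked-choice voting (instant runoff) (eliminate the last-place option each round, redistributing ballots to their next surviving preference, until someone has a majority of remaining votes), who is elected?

D

Round 1: A 35, C 32, E 51, B 11, D 38. Eliminate B.
Round 2: A 35, C 32, E 51, D 49. Eliminate C.
Round 3: A 35, E 51, D 81. Eliminate A.
Round 4: E 51, D 116. D has a majority.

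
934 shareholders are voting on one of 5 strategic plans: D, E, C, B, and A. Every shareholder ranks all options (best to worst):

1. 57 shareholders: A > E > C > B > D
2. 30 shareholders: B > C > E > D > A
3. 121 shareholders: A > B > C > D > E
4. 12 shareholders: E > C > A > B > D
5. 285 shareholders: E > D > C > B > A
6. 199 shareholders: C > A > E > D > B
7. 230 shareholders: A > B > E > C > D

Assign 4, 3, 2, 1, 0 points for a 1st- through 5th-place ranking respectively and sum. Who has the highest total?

E

D: 57·0 + 30·1 + 121·1 + 12·0 + 285·3 + 199·1 + 230·0 = 1205
E: 57·3 + 30·2 + 121·0 + 12·4 + 285·4 + 199·2 + 230·2 = 2277
C: 57·2 + 30·3 + 121·2 + 12·3 + 285·2 + 199·4 + 230·1 = 2078
B: 57·1 + 30·4 + 121·3 + 12·1 + 285·1 + 199·0 + 230·3 = 1527
A: 57·4 + 30·0 + 121·4 + 12·2 + 285·0 + 199·3 + 230·4 = 2253
E has the highest Borda score (2277).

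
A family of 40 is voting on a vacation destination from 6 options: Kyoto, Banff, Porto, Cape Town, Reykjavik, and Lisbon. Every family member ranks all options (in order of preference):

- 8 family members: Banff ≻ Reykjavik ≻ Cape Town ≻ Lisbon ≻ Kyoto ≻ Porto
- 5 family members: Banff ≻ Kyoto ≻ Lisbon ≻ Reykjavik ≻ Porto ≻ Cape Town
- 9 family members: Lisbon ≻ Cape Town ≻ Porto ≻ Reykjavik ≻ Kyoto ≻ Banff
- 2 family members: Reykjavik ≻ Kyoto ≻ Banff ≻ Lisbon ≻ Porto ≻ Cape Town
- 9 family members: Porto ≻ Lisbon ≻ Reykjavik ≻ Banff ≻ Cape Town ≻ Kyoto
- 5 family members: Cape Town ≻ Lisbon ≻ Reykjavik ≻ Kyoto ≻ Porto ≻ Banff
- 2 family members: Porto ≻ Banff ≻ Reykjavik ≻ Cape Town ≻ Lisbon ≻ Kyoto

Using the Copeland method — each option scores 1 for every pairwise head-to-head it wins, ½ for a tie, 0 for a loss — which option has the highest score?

Lisbon

Kyoto: ties Porto; loses to Banff, Cape Town, Reykjavik, and Lisbon → score 0.5.
Banff: beats Kyoto and Cape Town; loses to Porto, Reykjavik, and Lisbon → score 2.
Porto: beats Banff; ties Kyoto and Reykjavik; loses to Cape Town and Lisbon → score 2.
Cape Town: beats Kyoto and Porto; loses to Banff, Reykjavik, and Lisbon → score 2.
Reykjavik: beats Kyoto, Banff, and Cape Town; ties Porto; loses to Lisbon → score 3.5.
Lisbon: beats Kyoto, Banff, Porto, Cape Town, and Reykjavik → score 5.
Lisbon has the best pairwise record.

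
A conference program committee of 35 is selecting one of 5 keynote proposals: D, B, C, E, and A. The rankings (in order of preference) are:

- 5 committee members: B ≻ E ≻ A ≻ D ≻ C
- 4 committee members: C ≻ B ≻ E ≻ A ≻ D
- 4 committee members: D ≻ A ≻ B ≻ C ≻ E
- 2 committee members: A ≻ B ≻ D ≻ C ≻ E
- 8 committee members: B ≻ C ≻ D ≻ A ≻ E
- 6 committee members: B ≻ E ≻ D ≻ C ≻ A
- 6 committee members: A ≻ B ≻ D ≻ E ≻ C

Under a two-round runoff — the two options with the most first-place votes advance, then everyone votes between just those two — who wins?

B

Round 1 first-place votes: D 4, B 19, C 4, E 0, A 8.
B and A advance.
Runoff: B is preferred to A by 23 voters; A by 12.
B wins the runoff.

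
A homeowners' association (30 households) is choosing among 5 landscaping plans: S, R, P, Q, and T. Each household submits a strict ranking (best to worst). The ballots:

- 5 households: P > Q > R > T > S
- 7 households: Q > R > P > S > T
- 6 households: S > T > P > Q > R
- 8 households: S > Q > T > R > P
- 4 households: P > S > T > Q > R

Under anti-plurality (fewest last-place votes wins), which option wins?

Q

Last-place votes: S 5, R 10, P 8, Q 0, T 7.
Q is ranked last by the fewest voters, so Q wins.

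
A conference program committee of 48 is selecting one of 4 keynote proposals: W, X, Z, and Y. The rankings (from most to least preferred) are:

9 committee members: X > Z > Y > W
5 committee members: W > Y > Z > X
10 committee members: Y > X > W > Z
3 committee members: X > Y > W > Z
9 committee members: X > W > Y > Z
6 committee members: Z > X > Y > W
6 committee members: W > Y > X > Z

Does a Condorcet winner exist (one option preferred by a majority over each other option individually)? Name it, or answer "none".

X

X vs W: 37–11 for X.
X vs Z: 37–11 for X.
X vs Y: 27–21 for X.
X beats every other option head-to-head.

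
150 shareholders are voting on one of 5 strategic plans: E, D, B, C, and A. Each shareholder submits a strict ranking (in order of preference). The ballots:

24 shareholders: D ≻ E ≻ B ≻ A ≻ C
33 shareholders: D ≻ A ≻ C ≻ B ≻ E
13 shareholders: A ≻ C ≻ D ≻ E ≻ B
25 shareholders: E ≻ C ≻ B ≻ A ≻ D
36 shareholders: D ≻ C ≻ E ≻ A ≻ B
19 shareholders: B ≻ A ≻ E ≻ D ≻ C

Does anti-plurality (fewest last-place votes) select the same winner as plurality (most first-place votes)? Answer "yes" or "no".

no

Anti-plurality — last-place votes: E 33, D 25, B 49, C 43, A 0. Winner: A.
Plurality — first-place votes: E 25, D 93, B 19, C 0, A 13. Winner: D.
The two methods disagree.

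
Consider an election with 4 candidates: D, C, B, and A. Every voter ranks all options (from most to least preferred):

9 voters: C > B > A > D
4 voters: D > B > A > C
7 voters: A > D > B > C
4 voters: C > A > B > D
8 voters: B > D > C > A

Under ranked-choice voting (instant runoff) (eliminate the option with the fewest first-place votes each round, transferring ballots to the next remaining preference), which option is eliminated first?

Round 1: D 4, C 13, B 8, A 7. Eliminate D.

D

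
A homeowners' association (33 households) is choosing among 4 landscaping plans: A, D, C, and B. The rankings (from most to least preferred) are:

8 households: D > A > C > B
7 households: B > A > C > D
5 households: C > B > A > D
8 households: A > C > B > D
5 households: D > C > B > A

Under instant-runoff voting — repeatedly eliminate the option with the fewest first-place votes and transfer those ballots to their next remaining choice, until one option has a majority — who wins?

Round 1: A 8, D 13, C 5, B 7. Eliminate C.
Round 2: A 8, D 13, B 12. Eliminate A.
Round 3: D 13, B 20. B has a majority.

B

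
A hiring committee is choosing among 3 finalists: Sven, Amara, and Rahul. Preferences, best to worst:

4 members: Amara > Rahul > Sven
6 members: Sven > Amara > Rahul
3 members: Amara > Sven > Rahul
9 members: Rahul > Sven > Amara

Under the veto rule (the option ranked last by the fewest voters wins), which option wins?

Last-place votes: Sven 4, Amara 9, Rahul 9.
Sven is ranked last by the fewest voters, so Sven wins.

Sven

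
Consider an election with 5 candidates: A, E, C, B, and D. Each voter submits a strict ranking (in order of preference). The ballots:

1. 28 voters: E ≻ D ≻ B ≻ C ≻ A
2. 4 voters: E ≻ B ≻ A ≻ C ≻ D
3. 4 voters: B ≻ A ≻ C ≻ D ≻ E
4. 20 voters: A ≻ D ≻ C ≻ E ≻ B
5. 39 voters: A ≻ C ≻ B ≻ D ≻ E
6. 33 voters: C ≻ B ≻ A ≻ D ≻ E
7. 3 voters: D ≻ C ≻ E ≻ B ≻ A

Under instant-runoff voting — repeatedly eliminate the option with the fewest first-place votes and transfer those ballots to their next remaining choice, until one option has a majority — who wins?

Round 1: A 59, E 32, C 33, B 4, D 3. Eliminate D.
Round 2: A 59, E 32, C 36, B 4. Eliminate B.
Round 3: A 63, E 32, C 36. Eliminate E.
Round 4: A 67, C 64. A has a majority.

A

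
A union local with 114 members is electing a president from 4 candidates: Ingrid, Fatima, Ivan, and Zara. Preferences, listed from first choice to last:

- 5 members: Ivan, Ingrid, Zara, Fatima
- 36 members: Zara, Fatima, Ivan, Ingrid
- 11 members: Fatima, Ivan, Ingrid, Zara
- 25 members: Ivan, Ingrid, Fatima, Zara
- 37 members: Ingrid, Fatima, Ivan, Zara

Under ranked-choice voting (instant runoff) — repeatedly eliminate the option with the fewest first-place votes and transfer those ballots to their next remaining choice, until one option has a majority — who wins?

Ivan

Round 1: Ingrid 37, Fatima 11, Ivan 30, Zara 36. Eliminate Fatima.
Round 2: Ingrid 37, Ivan 41, Zara 36. Eliminate Zara.
Round 3: Ingrid 37, Ivan 77. Ivan has a majority.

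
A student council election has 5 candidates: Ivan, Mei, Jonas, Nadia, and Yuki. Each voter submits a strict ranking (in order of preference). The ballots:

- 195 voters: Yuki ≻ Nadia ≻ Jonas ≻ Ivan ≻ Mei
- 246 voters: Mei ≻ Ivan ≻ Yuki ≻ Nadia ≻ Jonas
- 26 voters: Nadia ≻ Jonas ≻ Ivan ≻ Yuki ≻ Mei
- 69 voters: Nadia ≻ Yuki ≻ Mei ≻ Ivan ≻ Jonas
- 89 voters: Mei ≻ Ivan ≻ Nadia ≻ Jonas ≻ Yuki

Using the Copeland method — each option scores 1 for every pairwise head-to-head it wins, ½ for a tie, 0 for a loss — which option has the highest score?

Mei

Ivan: beats Jonas, Nadia, and Yuki; loses to Mei → score 3.
Mei: beats Ivan, Jonas, Nadia, and Yuki → score 4.
Jonas: loses to Ivan, Mei, Nadia, and Yuki → score 0.
Nadia: beats Jonas; loses to Ivan, Mei, and Yuki → score 1.
Yuki: beats Jonas and Nadia; loses to Ivan and Mei → score 2.
Mei has the best pairwise record.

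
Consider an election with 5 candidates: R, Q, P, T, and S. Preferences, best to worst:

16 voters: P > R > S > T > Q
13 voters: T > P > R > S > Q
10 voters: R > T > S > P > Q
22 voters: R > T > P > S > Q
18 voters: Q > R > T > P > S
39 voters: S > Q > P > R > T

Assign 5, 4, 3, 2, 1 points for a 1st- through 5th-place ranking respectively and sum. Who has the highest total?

R

R: 16·4 + 13·3 + 10·5 + 22·5 + 18·4 + 39·2 = 413
Q: 16·1 + 13·1 + 10·1 + 22·1 + 18·5 + 39·4 = 307
P: 16·5 + 13·4 + 10·2 + 22·3 + 18·2 + 39·3 = 371
T: 16·2 + 13·5 + 10·4 + 22·4 + 18·3 + 39·1 = 318
S: 16·3 + 13·2 + 10·3 + 22·2 + 18·1 + 39·5 = 361
R has the highest Borda score (413).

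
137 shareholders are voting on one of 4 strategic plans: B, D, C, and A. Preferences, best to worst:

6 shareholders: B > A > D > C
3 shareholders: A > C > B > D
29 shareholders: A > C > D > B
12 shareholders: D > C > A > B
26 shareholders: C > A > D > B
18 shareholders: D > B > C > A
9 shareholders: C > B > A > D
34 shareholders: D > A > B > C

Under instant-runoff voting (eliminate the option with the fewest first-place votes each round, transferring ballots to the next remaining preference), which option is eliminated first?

Round 1: B 6, D 64, C 35, A 32. Eliminate B.

B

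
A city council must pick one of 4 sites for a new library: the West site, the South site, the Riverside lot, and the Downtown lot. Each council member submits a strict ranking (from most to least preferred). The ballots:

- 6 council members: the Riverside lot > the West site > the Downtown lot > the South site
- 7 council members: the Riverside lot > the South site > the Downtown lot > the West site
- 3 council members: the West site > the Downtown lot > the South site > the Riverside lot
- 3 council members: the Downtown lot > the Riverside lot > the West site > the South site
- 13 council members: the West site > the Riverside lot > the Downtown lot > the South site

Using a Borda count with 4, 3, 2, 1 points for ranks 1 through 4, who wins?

the Riverside lot

the West site: 6·3 + 7·1 + 3·4 + 3·2 + 13·4 = 95
the South site: 6·1 + 7·3 + 3·2 + 3·1 + 13·1 = 49
the Riverside lot: 6·4 + 7·4 + 3·1 + 3·3 + 13·3 = 103
the Downtown lot: 6·2 + 7·2 + 3·3 + 3·4 + 13·2 = 73
the Riverside lot has the highest Borda score (103).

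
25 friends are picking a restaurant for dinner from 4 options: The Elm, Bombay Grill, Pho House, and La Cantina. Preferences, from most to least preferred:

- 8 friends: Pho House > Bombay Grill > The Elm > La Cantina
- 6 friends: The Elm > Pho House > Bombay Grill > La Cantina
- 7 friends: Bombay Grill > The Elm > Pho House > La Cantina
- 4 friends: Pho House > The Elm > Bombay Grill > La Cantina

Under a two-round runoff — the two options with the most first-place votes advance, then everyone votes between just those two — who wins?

Pho House

Round 1 first-place votes: The Elm 6, Bombay Grill 7, Pho House 12, La Cantina 0.
Pho House and Bombay Grill advance.
Runoff: Pho House is preferred to Bombay Grill by 18 voters; Bombay Grill by 7.
Pho House wins the runoff.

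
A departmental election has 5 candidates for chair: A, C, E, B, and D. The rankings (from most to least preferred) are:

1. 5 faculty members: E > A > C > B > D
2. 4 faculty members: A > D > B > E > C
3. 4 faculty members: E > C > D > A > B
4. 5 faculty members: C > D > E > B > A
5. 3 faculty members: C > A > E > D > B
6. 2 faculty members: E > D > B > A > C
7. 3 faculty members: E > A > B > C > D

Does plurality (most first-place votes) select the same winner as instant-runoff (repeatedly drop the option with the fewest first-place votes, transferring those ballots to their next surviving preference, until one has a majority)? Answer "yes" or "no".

yes

Plurality — first-place votes: A 4, C 8, E 14, B 0, D 0. Winner: E.
Instant-runoff — R1 A 4, C 8, E 14, B 0, D 0 (E winner). Winner: E.
The two methods agree.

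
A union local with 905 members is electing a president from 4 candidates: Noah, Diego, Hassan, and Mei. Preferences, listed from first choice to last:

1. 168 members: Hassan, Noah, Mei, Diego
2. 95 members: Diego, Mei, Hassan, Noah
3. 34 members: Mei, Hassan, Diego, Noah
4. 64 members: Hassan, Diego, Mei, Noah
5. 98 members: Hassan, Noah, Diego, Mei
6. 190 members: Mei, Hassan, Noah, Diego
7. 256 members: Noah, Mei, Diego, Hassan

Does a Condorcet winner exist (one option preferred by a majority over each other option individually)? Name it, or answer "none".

Checking pairwise contests:
Hassan beats Noah 649–256.
Noah beats Diego 712–193.
Mei beats Hassan 575–330.
Noah beats Mei 522–383.
Every option loses at least one head-to-head, so there is no Condorcet winner.

none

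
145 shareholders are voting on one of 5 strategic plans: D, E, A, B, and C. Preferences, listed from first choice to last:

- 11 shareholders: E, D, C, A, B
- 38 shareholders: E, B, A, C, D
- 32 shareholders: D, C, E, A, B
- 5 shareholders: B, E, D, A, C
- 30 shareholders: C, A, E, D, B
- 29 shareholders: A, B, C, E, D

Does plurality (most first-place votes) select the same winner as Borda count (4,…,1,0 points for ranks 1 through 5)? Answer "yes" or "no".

Plurality — first-place votes: D 32, E 49, A 29, B 5, C 30. Winner: E.
Borda — scores: D 201, E 364, A 330, B 221, C 334. Winner: E.
The two methods agree.

yes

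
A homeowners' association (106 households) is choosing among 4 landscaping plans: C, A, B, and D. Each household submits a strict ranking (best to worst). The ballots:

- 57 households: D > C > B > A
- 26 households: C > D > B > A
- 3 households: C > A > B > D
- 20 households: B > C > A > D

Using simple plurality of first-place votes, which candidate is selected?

First-place votes: C 29, A 0, B 20, D 57.
D has the most first-place votes.

D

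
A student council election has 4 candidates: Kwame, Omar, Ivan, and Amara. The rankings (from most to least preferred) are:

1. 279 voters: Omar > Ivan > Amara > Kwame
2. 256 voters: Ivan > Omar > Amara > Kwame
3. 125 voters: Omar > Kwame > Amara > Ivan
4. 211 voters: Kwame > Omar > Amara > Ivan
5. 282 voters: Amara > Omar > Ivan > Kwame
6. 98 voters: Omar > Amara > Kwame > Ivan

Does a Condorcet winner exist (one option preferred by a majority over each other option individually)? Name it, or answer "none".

Omar

Omar vs Kwame: 1040–211 for Omar.
Omar vs Ivan: 995–256 for Omar.
Omar vs Amara: 969–282 for Omar.
Omar beats every other option head-to-head.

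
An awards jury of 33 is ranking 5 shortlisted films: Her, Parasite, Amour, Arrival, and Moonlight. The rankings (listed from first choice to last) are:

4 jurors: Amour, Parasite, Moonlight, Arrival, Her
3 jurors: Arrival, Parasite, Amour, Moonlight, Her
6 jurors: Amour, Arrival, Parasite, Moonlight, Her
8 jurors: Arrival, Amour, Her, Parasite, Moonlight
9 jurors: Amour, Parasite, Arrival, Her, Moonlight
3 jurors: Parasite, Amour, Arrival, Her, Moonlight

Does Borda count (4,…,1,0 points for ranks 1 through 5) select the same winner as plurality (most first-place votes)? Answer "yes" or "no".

yes

Borda — scores: Her 28, Parasite 80, Amour 115, Arrival 90, Moonlight 17. Winner: Amour.
Plurality — first-place votes: Her 0, Parasite 3, Amour 19, Arrival 11, Moonlight 0. Winner: Amour.
The two methods agree.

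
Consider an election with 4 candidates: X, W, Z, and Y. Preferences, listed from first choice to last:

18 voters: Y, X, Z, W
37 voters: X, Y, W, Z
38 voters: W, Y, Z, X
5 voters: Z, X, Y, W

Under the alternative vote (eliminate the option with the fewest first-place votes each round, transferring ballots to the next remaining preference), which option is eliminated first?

Z

Round 1: X 37, W 38, Z 5, Y 18. Eliminate Z.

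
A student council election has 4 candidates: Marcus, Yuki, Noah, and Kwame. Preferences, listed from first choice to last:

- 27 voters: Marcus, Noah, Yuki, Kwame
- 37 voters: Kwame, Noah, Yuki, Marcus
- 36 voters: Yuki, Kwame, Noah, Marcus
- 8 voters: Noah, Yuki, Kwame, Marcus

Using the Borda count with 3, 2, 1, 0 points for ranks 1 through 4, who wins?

Marcus: 27·3 + 37·0 + 36·0 + 8·0 = 81
Yuki: 27·1 + 37·1 + 36·3 + 8·2 = 188
Noah: 27·2 + 37·2 + 36·1 + 8·3 = 188
Kwame: 27·0 + 37·3 + 36·2 + 8·1 = 191
Kwame has the highest Borda score (191).

Kwame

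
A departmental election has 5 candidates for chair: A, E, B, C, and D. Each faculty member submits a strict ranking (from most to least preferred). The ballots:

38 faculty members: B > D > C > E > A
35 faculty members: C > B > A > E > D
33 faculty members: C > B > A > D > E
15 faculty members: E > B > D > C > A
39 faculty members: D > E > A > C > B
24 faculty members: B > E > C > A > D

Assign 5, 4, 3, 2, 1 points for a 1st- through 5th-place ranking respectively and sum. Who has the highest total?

A: 38·1 + 35·3 + 33·3 + 15·1 + 39·3 + 24·2 = 422
E: 38·2 + 35·2 + 33·1 + 15·5 + 39·4 + 24·4 = 506
B: 38·5 + 35·4 + 33·4 + 15·4 + 39·1 + 24·5 = 681
C: 38·3 + 35·5 + 33·5 + 15·2 + 39·2 + 24·3 = 634
D: 38·4 + 35·1 + 33·2 + 15·3 + 39·5 + 24·1 = 517
B has the highest Borda score (681).

B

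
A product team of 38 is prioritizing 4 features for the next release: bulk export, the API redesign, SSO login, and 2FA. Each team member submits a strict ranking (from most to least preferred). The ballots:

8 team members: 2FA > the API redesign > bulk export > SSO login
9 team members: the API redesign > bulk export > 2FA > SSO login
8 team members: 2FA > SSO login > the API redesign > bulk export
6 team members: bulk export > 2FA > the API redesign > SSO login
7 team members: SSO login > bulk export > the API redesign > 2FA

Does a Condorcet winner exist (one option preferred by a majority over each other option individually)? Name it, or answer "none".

Checking pairwise contests:
the API redesign beats bulk export 25–13.
2FA beats the API redesign 22–16.
bulk export beats SSO login 23–15.
bulk export beats 2FA 22–16.
Every option loses at least one head-to-head, so there is no Condorcet winner.

none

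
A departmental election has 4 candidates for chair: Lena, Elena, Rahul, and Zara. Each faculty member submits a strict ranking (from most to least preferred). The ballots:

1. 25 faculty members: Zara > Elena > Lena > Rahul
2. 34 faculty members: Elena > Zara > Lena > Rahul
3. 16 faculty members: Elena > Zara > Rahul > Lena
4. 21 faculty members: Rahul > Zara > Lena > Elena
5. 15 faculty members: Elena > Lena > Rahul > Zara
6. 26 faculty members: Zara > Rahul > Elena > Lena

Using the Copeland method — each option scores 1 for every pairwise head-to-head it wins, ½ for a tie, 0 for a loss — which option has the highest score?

Zara

Lena: beats Rahul; loses to Elena and Zara → score 1.
Elena: beats Lena and Rahul; loses to Zara → score 2.
Rahul: loses to Lena, Elena, and Zara → score 0.
Zara: beats Lena, Elena, and Rahul → score 3.
Zara has the best pairwise record.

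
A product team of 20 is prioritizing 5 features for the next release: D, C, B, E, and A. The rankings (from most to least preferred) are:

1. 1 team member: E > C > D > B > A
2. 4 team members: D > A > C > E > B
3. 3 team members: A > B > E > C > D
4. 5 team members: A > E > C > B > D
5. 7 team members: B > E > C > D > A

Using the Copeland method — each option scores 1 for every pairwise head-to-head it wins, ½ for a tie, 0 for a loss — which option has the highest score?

A

D: beats A; loses to C, B, and E → score 1.
C: beats D; ties B; loses to E and A → score 1.5.
B: beats D; ties C and E; loses to A → score 2.
E: beats D and C; ties B; loses to A → score 2.5.
A: beats C, B, and E; loses to D → score 3.
A has the best pairwise record.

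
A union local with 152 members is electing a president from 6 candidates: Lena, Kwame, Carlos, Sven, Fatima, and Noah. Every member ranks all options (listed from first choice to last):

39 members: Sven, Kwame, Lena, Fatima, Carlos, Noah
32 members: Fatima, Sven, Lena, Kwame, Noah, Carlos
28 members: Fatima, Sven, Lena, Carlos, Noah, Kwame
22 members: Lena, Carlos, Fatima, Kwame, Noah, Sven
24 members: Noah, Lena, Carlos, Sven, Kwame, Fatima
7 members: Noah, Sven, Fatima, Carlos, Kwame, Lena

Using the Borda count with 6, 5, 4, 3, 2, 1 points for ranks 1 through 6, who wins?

Lena: 39·4 + 32·4 + 28·4 + 22·6 + 24·5 + 7·1 = 655
Kwame: 39·5 + 32·3 + 28·1 + 22·3 + 24·2 + 7·2 = 447
Carlos: 39·2 + 32·1 + 28·3 + 22·5 + 24·4 + 7·3 = 421
Sven: 39·6 + 32·5 + 28·5 + 22·1 + 24·3 + 7·5 = 663
Fatima: 39·3 + 32·6 + 28·6 + 22·4 + 24·1 + 7·4 = 617
Noah: 39·1 + 32·2 + 28·2 + 22·2 + 24·6 + 7·6 = 389
Sven has the highest Borda score (663).

Sven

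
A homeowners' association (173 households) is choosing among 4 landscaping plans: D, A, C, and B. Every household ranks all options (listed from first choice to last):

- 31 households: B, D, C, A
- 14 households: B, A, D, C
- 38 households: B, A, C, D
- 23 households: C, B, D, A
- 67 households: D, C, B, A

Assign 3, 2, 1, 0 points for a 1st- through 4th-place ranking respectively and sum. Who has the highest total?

D: 31·2 + 14·1 + 38·0 + 23·1 + 67·3 = 300
A: 31·0 + 14·2 + 38·2 + 23·0 + 67·0 = 104
C: 31·1 + 14·0 + 38·1 + 23·3 + 67·2 = 272
B: 31·3 + 14·3 + 38·3 + 23·2 + 67·1 = 362
B has the highest Borda score (362).

B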